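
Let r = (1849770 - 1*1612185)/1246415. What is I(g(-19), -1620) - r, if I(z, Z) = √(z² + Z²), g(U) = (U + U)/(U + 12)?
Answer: -47517/249283 + 2*√32149261/7 ≈ 1619.8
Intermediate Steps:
g(U) = 2*U/(12 + U) (g(U) = (2*U)/(12 + U) = 2*U/(12 + U))
r = 47517/249283 (r = (1849770 - 1612185)*(1/1246415) = 237585*(1/1246415) = 47517/249283 ≈ 0.19061)
I(z, Z) = √(Z² + z²)
I(g(-19), -1620) - r = √((-1620)² + (2*(-19)/(12 - 19))²) - 1*47517/249283 = √(2624400 + (2*(-19)/(-7))²) - 47517/249283 = √(2624400 + (2*(-19)*(-⅐))²) - 47517/249283 = √(2624400 + (38/7)²) - 47517/249283 = √(2624400 + 1444/49) - 47517/249283 = √(128597044/49) - 47517/249283 = 2*√32149261/7 - 47517/249283 = -47517/249283 + 2*√32149261/7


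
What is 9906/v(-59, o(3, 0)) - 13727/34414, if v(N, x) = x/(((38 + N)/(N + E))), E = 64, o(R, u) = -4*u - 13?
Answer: 550624193/172070 ≈ 3200.0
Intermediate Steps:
o(R, u) = -13 - 4*u
v(N, x) = x*(64 + N)/(38 + N) (v(N, x) = x/(((38 + N)/(N + 64))) = x/(((38 + N)/(64 + N))) = x*((64 + N)/(38 + N)) = x*(64 + N)/(38 + N))
9906/v(-59, o(3, 0)) - 13727/34414 = 9906/(((-13 - 4*0)*(64 - 59)/(38 - 59))) - 13727/34414 = 9906/(((-13 + 0)*5/(-21))) - 13727*1/34414 = 9906/((-13*(-1/21)*5)) - 13727/34414 = 9906/(65/21) - 13727/34414 = 9906*(21/65) - 13727/34414 = 16002/5 - 13727/34414 = 550624193/172070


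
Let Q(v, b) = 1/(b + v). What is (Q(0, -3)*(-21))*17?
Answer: 119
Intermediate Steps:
(Q(0, -3)*(-21))*17 = (-21/(-3 + 0))*17 = (-21/(-3))*17 = -⅓*(-21)*17 = 7*17 = 119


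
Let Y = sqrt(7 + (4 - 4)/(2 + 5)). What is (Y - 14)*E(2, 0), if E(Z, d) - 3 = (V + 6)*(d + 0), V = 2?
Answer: -42 + 3*sqrt(7) ≈ -34.063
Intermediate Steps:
Y = sqrt(7) (Y = sqrt(7 + 0/7) = sqrt(7 + 0*(1/7)) = sqrt(7 + 0) = sqrt(7) ≈ 2.6458)
E(Z, d) = 3 + 8*d (E(Z, d) = 3 + (2 + 6)*(d + 0) = 3 + 8*d)
(Y - 14)*E(2, 0) = (sqrt(7) - 14)*(3 + 8*0) = (-14 + sqrt(7))*(3 + 0) = (-14 + sqrt(7))*3 = -42 + 3*sqrt(7)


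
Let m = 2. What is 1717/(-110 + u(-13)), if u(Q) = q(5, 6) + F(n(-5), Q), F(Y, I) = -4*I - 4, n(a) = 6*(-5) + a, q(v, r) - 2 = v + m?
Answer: -1717/53 ≈ -32.396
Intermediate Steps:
q(v, r) = 4 + v (q(v, r) = 2 + (v + 2) = 2 + (2 + v) = 4 + v)
n(a) = -30 + a
F(Y, I) = -4 - 4*I
u(Q) = 5 - 4*Q (u(Q) = (4 + 5) + (-4 - 4*Q) = 9 + (-4 - 4*Q) = 5 - 4*Q)
1717/(-110 + u(-13)) = 1717/(-110 + (5 - 4*(-13))) = 1717/(-110 + (5 + 52)) = 1717/(-110 + 57) = 1717/(-53) = 1717*(-1/53) = -1717/53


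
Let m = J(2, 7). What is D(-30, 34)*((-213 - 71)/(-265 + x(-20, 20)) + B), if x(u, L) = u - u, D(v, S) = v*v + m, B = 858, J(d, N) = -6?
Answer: 203522676/265 ≈ 7.6801e+5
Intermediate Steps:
m = -6
D(v, S) = -6 + v² (D(v, S) = v*v - 6 = v² - 6 = -6 + v²)
x(u, L) = 0
D(-30, 34)*((-213 - 71)/(-265 + x(-20, 20)) + B) = (-6 + (-30)²)*((-213 - 71)/(-265 + 0) + 858) = (-6 + 900)*(-284/(-265) + 858) = 894*(-284*(-1/265) + 858) = 894*(284/265 + 858) = 894*(227654/265) = 203522676/265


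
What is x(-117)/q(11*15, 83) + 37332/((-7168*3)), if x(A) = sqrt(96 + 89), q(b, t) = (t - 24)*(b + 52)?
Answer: -3111/1792 + sqrt(185)/12803 ≈ -1.7350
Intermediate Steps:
q(b, t) = (-24 + t)*(52 + b)
x(A) = sqrt(185)
x(-117)/q(11*15, 83) + 37332/((-7168*3)) = sqrt(185)/(-1248 - 264*15 + 52*83 + (11*15)*83) + 37332/((-7168*3)) = sqrt(185)/(-1248 - 24*165 + 4316 + 165*83) + 37332/(-21504) = sqrt(185)/(-1248 - 3960 + 4316 + 13695) + 37332*(-1/21504) = sqrt(185)/12803 - 3111/1792 = -3111/1792 + sqrt(185)/12803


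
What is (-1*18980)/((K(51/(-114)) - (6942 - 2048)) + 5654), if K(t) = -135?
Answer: -3796/125 ≈ -30.368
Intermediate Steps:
(-1*18980)/((K(51/(-114)) - (6942 - 2048)) + 5654) = (-1*18980)/((-135 - (6942 - 2048)) + 5654) = -18980/((-135 - 1*4894) + 5654) = -18980/((-135 - 4894) + 5654) = -18980/(-5029 + 5654) = -18980/625 = -18980*1/625 = -3796/125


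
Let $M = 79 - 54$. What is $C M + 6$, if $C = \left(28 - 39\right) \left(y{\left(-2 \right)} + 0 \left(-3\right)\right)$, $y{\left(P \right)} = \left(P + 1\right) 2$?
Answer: $556$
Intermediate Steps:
$y{\left(P \right)} = 2 + 2 P$ ($y{\left(P \right)} = \left(1 + P\right) 2 = 2 + 2 P$)
$M = 25$
$C = 22$ ($C = \left(28 - 39\right) \left(\left(2 + 2 \left(-2\right)\right) + 0 \left(-3\right)\right) = - 11 \left(\left(2 - 4\right) + 0\right) = - 11 \left(-2 + 0\right) = \left(-11\right) \left(-2\right) = 22$)
$C M + 6 = 22 \cdot 25 + 6 = 550 + 6 = 556$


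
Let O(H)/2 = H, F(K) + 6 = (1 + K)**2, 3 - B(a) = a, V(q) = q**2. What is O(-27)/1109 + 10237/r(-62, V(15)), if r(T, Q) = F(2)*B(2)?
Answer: 11352671/3327 ≈ 3412.3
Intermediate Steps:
B(a) = 3 - a
F(K) = -6 + (1 + K)**2
O(H) = 2*H
r(T, Q) = 3 (r(T, Q) = (-6 + (1 + 2)**2)*(3 - 1*2) = (-6 + 3**2)*(3 - 2) = (-6 + 9)*1 = 3*1 = 3)
O(-27)/1109 + 10237/r(-62, V(15)) = (2*(-27))/1109 + 10237/3 = -54*1/1109 + 10237*(1/3) = -54/1109 + 10237/3 = 11352671/3327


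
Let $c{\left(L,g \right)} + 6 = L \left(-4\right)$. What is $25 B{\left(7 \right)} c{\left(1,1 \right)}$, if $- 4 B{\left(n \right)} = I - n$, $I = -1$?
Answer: $-500$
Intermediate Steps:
$B{\left(n \right)} = \frac{1}{4} + \frac{n}{4}$ ($B{\left(n \right)} = - \frac{-1 - n}{4} = \frac{1}{4} + \frac{n}{4}$)
$c{\left(L,g \right)} = -6 - 4 L$ ($c{\left(L,g \right)} = -6 + L \left(-4\right) = -6 - 4 L$)
$25 B{\left(7 \right)} c{\left(1,1 \right)} = 25 \left(\frac{1}{4} + \frac{1}{4} \cdot 7\right) \left(-6 - 4\right) = 25 \left(\frac{1}{4} + \frac{7}{4}\right) \left(-6 - 4\right) = 25 \cdot 2 \left(-10\right) = 50 \left(-10\right) = -500$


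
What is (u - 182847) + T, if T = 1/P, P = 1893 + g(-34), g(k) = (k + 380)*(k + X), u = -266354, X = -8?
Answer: -5677451440/12639 ≈ -4.4920e+5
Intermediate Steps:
g(k) = (-8 + k)*(380 + k) (g(k) = (k + 380)*(k - 8) = (380 + k)*(-8 + k) = (-8 + k)*(380 + k))
P = -12639 (P = 1893 + (-3040 + (-34)**2 + 372*(-34)) = 1893 + (-3040 + 1156 - 12648) = 1893 - 14532 = -12639)
T = -1/12639 (T = 1/(-12639) = -1/12639 ≈ -7.9120e-5)
(u - 182847) + T = (-266354 - 182847) - 1/12639 = -449201 - 1/12639 = -5677451440/12639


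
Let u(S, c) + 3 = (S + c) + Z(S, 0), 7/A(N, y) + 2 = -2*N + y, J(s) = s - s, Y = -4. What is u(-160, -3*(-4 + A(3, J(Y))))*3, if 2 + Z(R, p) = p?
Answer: -3609/8 ≈ -451.13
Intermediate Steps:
J(s) = 0
A(N, y) = 7/(-2 + y - 2*N) (A(N, y) = 7/(-2 + (-2*N + y)) = 7/(-2 + (y - 2*N)) = 7/(-2 + y - 2*N))
Z(R, p) = -2 + p
u(S, c) = -5 + S + c (u(S, c) = -3 + ((S + c) + (-2 + 0)) = -3 + ((S + c) - 2) = -3 + (-2 + S + c) = -5 + S + c)
u(-160, -3*(-4 + A(3, J(Y))))*3 = (-5 - 160 - 3*(-4 + 7/(-2 + 0 - 2*3)))*3 = (-5 - 160 - 3*(-4 + 7/(-2 + 0 - 6)))*3 = (-5 - 160 - 3*(-4 + 7/(-8)))*3 = (-5 - 160 - 3*(-4 + 7*(-⅛)))*3 = (-5 - 160 - 3*(-4 - 7/8))*3 = (-5 - 160 - 3*(-39/8))*3 = (-5 - 160 + 117/8)*3 = -1203/8*3 = -3609/8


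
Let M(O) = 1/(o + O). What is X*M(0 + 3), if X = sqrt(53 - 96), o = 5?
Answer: I*sqrt(43)/8 ≈ 0.81968*I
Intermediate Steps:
X = I*sqrt(43) (X = sqrt(-43) = I*sqrt(43) ≈ 6.5574*I)
M(O) = 1/(5 + O)
X*M(0 + 3) = (I*sqrt(43))/(5 + (0 + 3)) = (I*sqrt(43))/(5 + 3) = (I*sqrt(43))/8 = (I*sqrt(43))*(1/8) = I*sqrt(43)/8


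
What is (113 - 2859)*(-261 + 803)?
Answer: -1488332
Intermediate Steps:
(113 - 2859)*(-261 + 803) = -2746*542 = -1488332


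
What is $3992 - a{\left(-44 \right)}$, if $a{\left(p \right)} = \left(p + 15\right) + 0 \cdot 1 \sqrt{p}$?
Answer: $4021$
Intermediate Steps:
$a{\left(p \right)} = 15 + p$ ($a{\left(p \right)} = \left(15 + p\right) + 0 \sqrt{p} = \left(15 + p\right) + 0 = 15 + p$)
$3992 - a{\left(-44 \right)} = 3992 - \left(15 - 44\right) = 3992 - -29 = 3992 + 29 = 4021$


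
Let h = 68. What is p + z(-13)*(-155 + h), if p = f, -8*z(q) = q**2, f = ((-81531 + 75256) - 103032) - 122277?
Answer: -1837969/8 ≈ -2.2975e+5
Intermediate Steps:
f = -231584 (f = (-6275 - 103032) - 122277 = -109307 - 122277 = -231584)
z(q) = -q**2/8
p = -231584
p + z(-13)*(-155 + h) = -231584 + (-1/8*(-13)**2)*(-155 + 68) = -231584 - 1/8*169*(-87) = -231584 - 169/8*(-87) = -231584 + 14703/8 = -1837969/8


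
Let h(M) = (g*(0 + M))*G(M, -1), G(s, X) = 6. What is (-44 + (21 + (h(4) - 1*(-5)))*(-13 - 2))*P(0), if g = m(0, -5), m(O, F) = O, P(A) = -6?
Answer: 2604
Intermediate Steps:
g = 0
h(M) = 0 (h(M) = (0*(0 + M))*6 = (0*M)*6 = 0*6 = 0)
(-44 + (21 + (h(4) - 1*(-5)))*(-13 - 2))*P(0) = (-44 + (21 + (0 - 1*(-5)))*(-13 - 2))*(-6) = (-44 + (21 + (0 + 5))*(-15))*(-6) = (-44 + (21 + 5)*(-15))*(-6) = (-44 + 26*(-15))*(-6) = (-44 - 390)*(-6) = -434*(-6) = 2604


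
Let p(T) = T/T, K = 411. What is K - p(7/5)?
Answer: 410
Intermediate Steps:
p(T) = 1
K - p(7/5) = 411 - 1*1 = 411 - 1 = 410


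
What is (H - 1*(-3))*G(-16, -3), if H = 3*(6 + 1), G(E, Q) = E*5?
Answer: -1920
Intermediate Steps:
G(E, Q) = 5*E
H = 21 (H = 3*7 = 21)
(H - 1*(-3))*G(-16, -3) = (21 - 1*(-3))*(5*(-16)) = (21 + 3)*(-80) = 24*(-80) = -1920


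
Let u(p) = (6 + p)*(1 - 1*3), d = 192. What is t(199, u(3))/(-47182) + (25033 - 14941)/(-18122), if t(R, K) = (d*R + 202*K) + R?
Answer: -553140403/427516102 ≈ -1.2938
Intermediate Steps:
u(p) = -12 - 2*p (u(p) = (6 + p)*(1 - 3) = (6 + p)*(-2) = -12 - 2*p)
t(R, K) = 193*R + 202*K (t(R, K) = (192*R + 202*K) + R = 193*R + 202*K)
t(199, u(3))/(-47182) + (25033 - 14941)/(-18122) = (193*199 + 202*(-12 - 2*3))/(-47182) + (25033 - 14941)/(-18122) = (38407 + 202*(-12 - 6))*(-1/47182) + 10092*(-1/18122) = (38407 + 202*(-18))*(-1/47182) - 5046/9061 = (38407 - 3636)*(-1/47182) - 5046/9061 = 34771*(-1/47182) - 5046/9061 = -34771/47182 - 5046/9061 = -553140403/427516102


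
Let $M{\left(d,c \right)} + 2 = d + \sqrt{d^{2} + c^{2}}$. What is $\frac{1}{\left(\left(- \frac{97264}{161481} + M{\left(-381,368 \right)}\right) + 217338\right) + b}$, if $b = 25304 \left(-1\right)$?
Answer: $\frac{4997497495461027}{957765065819995753504} - \frac{26076113361 \sqrt{280585}}{957765065819995753504} \approx 5.2035 \cdot 10^{-6}$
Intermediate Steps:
$M{\left(d,c \right)} = -2 + d + \sqrt{c^{2} + d^{2}}$ ($M{\left(d,c \right)} = -2 + \left(d + \sqrt{d^{2} + c^{2}}\right) = -2 + \left(d + \sqrt{c^{2} + d^{2}}\right) = -2 + d + \sqrt{c^{2} + d^{2}}$)
$b = -25304$
$\frac{1}{\left(\left(- \frac{97264}{161481} + M{\left(-381,368 \right)}\right) + 217338\right) + b} = \frac{1}{\left(\left(- \frac{97264}{161481} - \left(383 - \sqrt{368^{2} + \left(-381\right)^{2}}\right)\right) + 217338\right) - 25304} = \frac{1}{\left(\left(\left(-97264\right) \frac{1}{161481} - \left(383 - \sqrt{135424 + 145161}\right)\right) + 217338\right) - 25304} = \frac{1}{\left(\left(- \frac{97264}{161481} - \left(383 - \sqrt{280585}\right)\right) + 217338\right) - 25304} = \frac{1}{\left(\left(- \frac{61944487}{161481} + \sqrt{280585}\right) + 217338\right) - 25304} = \frac{1}{\left(\frac{35034013091}{161481} + \sqrt{280585}\right) - 25304} = \frac{1}{\frac{30947897867}{161481} + \sqrt{280585}}$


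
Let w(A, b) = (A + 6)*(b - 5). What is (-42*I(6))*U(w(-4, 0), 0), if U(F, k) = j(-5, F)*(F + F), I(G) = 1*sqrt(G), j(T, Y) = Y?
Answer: -8400*sqrt(6) ≈ -20576.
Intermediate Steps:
w(A, b) = (-5 + b)*(6 + A) (w(A, b) = (6 + A)*(-5 + b) = (-5 + b)*(6 + A))
I(G) = sqrt(G)
U(F, k) = 2*F**2 (U(F, k) = F*(F + F) = F*(2*F) = 2*F**2)
(-42*I(6))*U(w(-4, 0), 0) = (-42*sqrt(6))*(2*(-30 - 5*(-4) + 6*0 - 4*0)**2) = (-42*sqrt(6))*(2*(-30 + 20 + 0 + 0)**2) = (-42*sqrt(6))*(2*(-10)**2) = (-42*sqrt(6))*(2*100) = -42*sqrt(6)*200 = -8400*sqrt(6)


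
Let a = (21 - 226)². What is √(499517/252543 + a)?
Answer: 2*√670098801587739/252543 ≈ 205.00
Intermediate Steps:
a = 42025 (a = (-205)² = 42025)
√(499517/252543 + a) = √(499517/252543 + 42025) = √(10613619092/252543) = 2*√670098801587739/252543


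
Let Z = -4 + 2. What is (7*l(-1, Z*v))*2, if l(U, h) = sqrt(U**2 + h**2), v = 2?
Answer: 14*sqrt(17) ≈ 57.724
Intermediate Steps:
Z = -2
(7*l(-1, Z*v))*2 = (7*sqrt((-1)**2 + (-2*2)**2))*2 = (7*sqrt(1 + (-4)**2))*2 = (7*sqrt(1 + 16))*2 = (7*sqrt(17))*2 = 14*sqrt(17)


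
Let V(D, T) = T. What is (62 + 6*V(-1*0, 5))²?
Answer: 8464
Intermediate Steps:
(62 + 6*V(-1*0, 5))² = (62 + 6*5)² = (62 + 30)² = 92² = 8464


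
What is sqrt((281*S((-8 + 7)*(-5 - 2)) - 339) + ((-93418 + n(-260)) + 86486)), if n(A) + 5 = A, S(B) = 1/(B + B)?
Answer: I*sqrt(1473122)/14 ≈ 86.694*I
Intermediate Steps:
S(B) = 1/(2*B)
n(A) = -5 + A
sqrt((281*S((-8 + 7)*(-5 - 2)) - 339) + ((-93418 + n(-260)) + 86486)) = sqrt((281*(1/(2*(((-8 + 7)*(-5 - 2))))) - 339) + ((-93418 + (-5 - 260)) + 86486)) = sqrt((281*(1/(2*((-1*(-7))))) - 339) + ((-93418 - 265) + 86486)) = sqrt((281*((1/2)/7) - 339) + (-93683 + 86486)) = sqrt((281*((1/2)*(1/7)) - 339) - 7197) = sqrt((281*(1/14) - 339) - 7197) = sqrt((281/14 - 339) - 7197) = sqrt(-4465/14 - 7197) = sqrt(-105223/14) = I*sqrt(1473122)/14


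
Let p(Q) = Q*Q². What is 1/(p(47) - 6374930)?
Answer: -1/6271107 ≈ -1.5946e-7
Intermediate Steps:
p(Q) = Q³
1/(p(47) - 6374930) = 1/(47³ - 6374930) = 1/(103823 - 6374930) = 1/(-6271107) = -1/6271107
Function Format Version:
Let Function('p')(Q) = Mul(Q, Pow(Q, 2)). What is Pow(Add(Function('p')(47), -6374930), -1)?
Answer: Rational(-1, 6271107) ≈ -1.5946e-7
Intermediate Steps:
Function('p')(Q) = Pow(Q, 3)
Pow(Add(Function('p')(47), -6374930), -1) = Pow(Add(Pow(47, 3), -6374930), -1) = Pow(Add(103823, -6374930), -1) = Pow(-6271107, -1) = Rational(-1, 6271107)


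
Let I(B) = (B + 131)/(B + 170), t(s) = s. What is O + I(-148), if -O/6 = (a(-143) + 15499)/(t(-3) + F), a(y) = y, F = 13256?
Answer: -2252293/291566 ≈ -7.7248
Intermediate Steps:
I(B) = (131 + B)/(170 + B)
O = -92136/13253 (O = -6*(-143 + 15499)/(-3 + 13256) = -92136/13253 ≈ -6.9521)
O + I(-148) = -92136/13253 + (131 - 148)/(170 - 148) = -92136/13253 - 17/22 = -2252293/291566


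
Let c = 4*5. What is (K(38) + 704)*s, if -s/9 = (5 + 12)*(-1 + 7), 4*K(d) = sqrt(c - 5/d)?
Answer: -646272 - 459*sqrt(28690)/76 ≈ -6.4730e+5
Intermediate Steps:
c = 20
K(d) = sqrt(20 - 5/d)/4
s = -918 (s = -9*(5 + 12)*(-1 + 7) = -153*6 = -9*102 = -918)
(K(38) + 704)*s = (sqrt(20 - 5/38)/4 + 704)*(-918) = (sqrt(755/38)/4 + 704)*(-918) = ((sqrt(28690)/38)/4 + 704)*(-918) = (sqrt(28690)/152 + 704)*(-918) = (704 + sqrt(28690)/152)*(-918) = -646272 - 459*sqrt(28690)/76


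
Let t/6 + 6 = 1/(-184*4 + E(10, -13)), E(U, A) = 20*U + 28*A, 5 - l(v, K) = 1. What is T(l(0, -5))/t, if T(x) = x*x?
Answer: -2400/5401 ≈ -0.44436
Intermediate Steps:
l(v, K) = 4 (l(v, K) = 5 - 1*1 = 5 - 1 = 4)
t = -5401/150 (t = -36 + 6/(-184*4 + (20*10 + 28*(-13))) = -36 + 6/(-736 + (200 - 364)) = -36 + 6/(-736 - 164) = -36 + 6/(-900) = -36 + 6*(-1/900) = -36 - 1/150 = -5401/150 ≈ -36.007)
T(x) = x²
T(l(0, -5))/t = 4²/(-5401/150) = 16*(-150/5401) = -2400/5401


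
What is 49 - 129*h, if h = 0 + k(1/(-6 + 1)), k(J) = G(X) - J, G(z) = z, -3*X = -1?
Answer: -99/5 ≈ -19.800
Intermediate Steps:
X = ⅓ (X = -⅓*(-1) = ⅓ ≈ 0.33333)
k(J) = ⅓ - J
h = 8/15 (h = 0 + (⅓ - 1/(-6 + 1)) = 0 + (⅓ - 1/(-5)) = 0 + (⅓ - 1*(-⅕)) = 0 + (⅓ + ⅕) = 0 + 8/15 = 8/15 ≈ 0.53333)
49 - 129*h = 49 - 129*8/15 = 49 - 344/5 = -99/5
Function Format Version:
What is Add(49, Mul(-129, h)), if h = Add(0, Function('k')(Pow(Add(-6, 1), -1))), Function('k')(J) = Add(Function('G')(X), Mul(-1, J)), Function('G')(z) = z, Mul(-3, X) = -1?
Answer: Rational(-99, 5) ≈ -19.800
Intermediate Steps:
X = Rational(1, 3) (X = Mul(Rational(-1, 3), -1) = Rational(1, 3) ≈ 0.33333)
Function('k')(J) = Add(Rational(1, 3), Mul(-1, J))
h = Rational(8, 15) (h = Add(0, Add(Rational(1, 3), Mul(-1, Pow(Add(-6, 1), -1)))) = Add(0, Add(Rational(1, 3), Mul(-1, Pow(-5, -1)))) = Add(0, Add(Rational(1, 3), Mul(-1, Rational(-1, 5)))) = Add(0, Add(Rational(1, 3), Rational(1, 5))) = Add(0, Rational(8, 15)) = Rational(8, 15) ≈ 0.53333)
Add(49, Mul(-129, h)) = Add(49, Mul(-129, Rational(8, 15))) = Add(49, Rational(-344, 5)) = Rational(-99, 5)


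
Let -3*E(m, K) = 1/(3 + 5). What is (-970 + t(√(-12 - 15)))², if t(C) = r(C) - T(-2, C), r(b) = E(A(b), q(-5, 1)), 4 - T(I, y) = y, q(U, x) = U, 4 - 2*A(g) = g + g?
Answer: 546468577/576 - 23377*I*√3/4 ≈ 9.4873e+5 - 10123.0*I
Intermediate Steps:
A(g) = 2 - g (A(g) = 2 - (g + g)/2 = 2 - g)
E(m, K) = -1/24 (E(m, K) = -1/(3*(3 + 5)) = -⅓/8 = -⅓*⅛ = -1/24)
T(I, y) = 4 - y
r(b) = -1/24
t(C) = -97/24 + C (t(C) = -1/24 - (4 - C) = -1/24 + (-4 + C) = -97/24 + C)
(-970 + t(√(-12 - 15)))² = (-970 + (-97/24 + √(-12 - 15)))² = (-970 + (-97/24 + √(-27)))² = (-970 + (-97/24 + 3*I*√3))² = (-23377/24 + 3*I*√3)²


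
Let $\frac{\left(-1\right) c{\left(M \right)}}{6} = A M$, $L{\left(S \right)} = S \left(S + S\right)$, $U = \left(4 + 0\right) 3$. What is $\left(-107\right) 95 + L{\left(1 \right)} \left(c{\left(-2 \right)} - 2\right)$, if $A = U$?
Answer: $-9881$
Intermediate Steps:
$U = 12$ ($U = 4 \cdot 3 = 12$)
$A = 12$
$L{\left(S \right)} = 2 S^{2}$ ($L{\left(S \right)} = S 2 S = 2 S^{2}$)
$c{\left(M \right)} = - 72 M$ ($c{\left(M \right)} = - 6 \cdot 12 M = - 72 M$)
$\left(-107\right) 95 + L{\left(1 \right)} \left(c{\left(-2 \right)} - 2\right) = \left(-107\right) 95 + 2 \cdot 1^{2} \left(\left(-72\right) \left(-2\right) - 2\right) = -10165 + 2 \cdot 1 \left(144 - 2\right) = -10165 + 2 \cdot 142 = -10165 + 284 = -9881$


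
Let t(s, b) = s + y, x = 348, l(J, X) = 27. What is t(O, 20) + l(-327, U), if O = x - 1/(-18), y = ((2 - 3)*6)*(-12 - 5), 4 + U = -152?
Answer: 8587/18 ≈ 477.06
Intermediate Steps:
U = -156 (U = -4 - 152 = -156)
y = 102 (y = -1*6*(-17) = -6*(-17) = 102)
O = 6265/18 (O = 348 - 1/(-18) = 348 - 1*(-1/18) = 348 + 1/18 = 6265/18 ≈ 348.06)
t(s, b) = 102 + s (t(s, b) = s + 102 = 102 + s)
t(O, 20) + l(-327, U) = (102 + 6265/18) + 27 = 8101/18 + 27 = 8587/18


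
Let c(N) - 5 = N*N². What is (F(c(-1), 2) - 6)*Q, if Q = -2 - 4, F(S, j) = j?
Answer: 24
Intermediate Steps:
c(N) = 5 + N³ (c(N) = 5 + N*N² = 5 + N³)
Q = -6
(F(c(-1), 2) - 6)*Q = (2 - 6)*(-6) = -4*(-6) = 24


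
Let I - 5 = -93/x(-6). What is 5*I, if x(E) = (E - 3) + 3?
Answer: 205/2 ≈ 102.50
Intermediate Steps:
x(E) = E (x(E) = (-3 + E) + 3 = E)
I = 41/2 (I = 5 - 93/(-6) = 5 - 93*(-1/6) = 5 + 31/2 = 41/2 ≈ 20.500)
5*I = 5*(41/2) = 205/2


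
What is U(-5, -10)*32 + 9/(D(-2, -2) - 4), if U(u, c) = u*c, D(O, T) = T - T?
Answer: 6391/4 ≈ 1597.8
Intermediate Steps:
D(O, T) = 0
U(u, c) = c*u
U(-5, -10)*32 + 9/(D(-2, -2) - 4) = -10*(-5)*32 + 9/(0 - 4) = 50*32 + 9/(-4) = 1600 - 1/4*9 = 1600 - 9/4 = 6391/4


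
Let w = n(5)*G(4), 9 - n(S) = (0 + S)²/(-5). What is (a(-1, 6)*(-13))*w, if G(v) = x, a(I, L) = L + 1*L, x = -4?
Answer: 8736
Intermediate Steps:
a(I, L) = 2*L (a(I, L) = L + L = 2*L)
n(S) = 9 + S²/5 (n(S) = 9 - (0 + S)²/(-5) = 9 - S²*(-1)/5 = 9 - (-1)*S²/5 = 9 + S²/5)
G(v) = -4
w = -56 (w = (9 + (⅕)*5²)*(-4) = (9 + (⅕)*25)*(-4) = (9 + 5)*(-4) = 14*(-4) = -56)
(a(-1, 6)*(-13))*w = ((2*6)*(-13))*(-56) = (12*(-13))*(-56) = -156*(-56) = 8736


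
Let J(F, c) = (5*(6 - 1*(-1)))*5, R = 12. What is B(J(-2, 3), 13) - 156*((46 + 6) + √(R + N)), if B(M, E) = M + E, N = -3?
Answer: -8392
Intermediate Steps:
J(F, c) = 175 (J(F, c) = (5*(6 + 1))*5 = (5*7)*5 = 35*5 = 175)
B(M, E) = E + M
B(J(-2, 3), 13) - 156*((46 + 6) + √(R + N)) = (13 + 175) - 156*((46 + 6) + √(12 - 3)) = 188 - 156*(52 + √9) = 188 - 156*(52 + 3) = 188 - 156*55 = 188 - 8580 = -8392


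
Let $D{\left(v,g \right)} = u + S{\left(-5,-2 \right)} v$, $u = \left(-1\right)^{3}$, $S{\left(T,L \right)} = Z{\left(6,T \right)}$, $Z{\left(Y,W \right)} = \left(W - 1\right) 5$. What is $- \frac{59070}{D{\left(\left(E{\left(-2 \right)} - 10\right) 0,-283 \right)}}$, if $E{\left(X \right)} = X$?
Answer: $59070$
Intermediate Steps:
$Z{\left(Y,W \right)} = -5 + 5 W$ ($Z{\left(Y,W \right)} = \left(-1 + W\right) 5 = -5 + 5 W$)
$S{\left(T,L \right)} = -5 + 5 T$
$u = -1$
$D{\left(v,g \right)} = -1 - 30 v$ ($D{\left(v,g \right)} = -1 + \left(-5 + 5 \left(-5\right)\right) v = -1 + \left(-5 - 25\right) v = -1 - 30 v$)
$- \frac{59070}{D{\left(\left(E{\left(-2 \right)} - 10\right) 0,-283 \right)}} = - \frac{59070}{-1 - 30 \left(-2 - 10\right) 0} = - \frac{59070}{-1 - 30 \left(\left(-12\right) 0\right)} = - \frac{59070}{-1 - 0} = - \frac{59070}{-1 + 0} = - \frac{59070}{-1} = \left(-59070\right) \left(-1\right) = 59070$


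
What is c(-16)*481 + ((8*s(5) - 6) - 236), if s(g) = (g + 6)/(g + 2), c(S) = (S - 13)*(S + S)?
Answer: 3122970/7 ≈ 4.4614e+5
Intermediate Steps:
c(S) = 2*S*(-13 + S) (c(S) = (-13 + S)*(2*S) = 2*S*(-13 + S))
s(g) = (6 + g)/(2 + g)
c(-16)*481 + ((8*s(5) - 6) - 236) = (2*(-16)*(-13 - 16))*481 + ((8*((6 + 5)/(2 + 5)) - 6) - 236) = (2*(-16)*(-29))*481 + ((8*(11/7) - 6) - 236) = 928*481 + ((8*((⅐)*11) - 6) - 236) = 446368 + ((8*(11/7) - 6) - 236) = 446368 + ((88/7 - 6) - 236) = 446368 + (46/7 - 236) = 446368 - 1606/7 = 3122970/7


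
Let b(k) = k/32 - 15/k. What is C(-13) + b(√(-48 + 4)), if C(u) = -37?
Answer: -37 + 131*I*√11/176 ≈ -37.0 + 2.4686*I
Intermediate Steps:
b(k) = -15/k + k/32 (b(k) = k*(1/32) - 15/k = k/32 - 15/k = -15/k + k/32)
C(-13) + b(√(-48 + 4)) = -37 + (-15/√(-48 + 4) + √(-48 + 4)/32) = -37 + (-15*(-I*√11/22) + √(-44)/32) = -37 + (-15*(-I*√11/22) + (2*I*√11)/32) = -37 + (-(-15)*I*√11/22 + I*√11/16) = -37 + (15*I*√11/22 + I*√11/16) = -37 + 131*I*√11/176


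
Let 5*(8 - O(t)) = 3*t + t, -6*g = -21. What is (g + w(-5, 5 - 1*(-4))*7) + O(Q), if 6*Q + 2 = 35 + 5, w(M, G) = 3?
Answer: 823/30 ≈ 27.433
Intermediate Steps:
g = 7/2 (g = -⅙*(-21) = 7/2 ≈ 3.5000)
Q = 19/3 (Q = -⅓ + (35 + 5)/6 = -⅓ + (⅙)*40 = -⅓ + 20/3 = 19/3 ≈ 6.3333)
O(t) = 8 - 4*t/5 (O(t) = 8 - (3*t + t)/5 = 8 - 4*t/5)
(g + w(-5, 5 - 1*(-4))*7) + O(Q) = (7/2 + 3*7) + (8 - ⅘*19/3) = (7/2 + 21) + (8 - 76/15) = 49/2 + 44/15 = 823/30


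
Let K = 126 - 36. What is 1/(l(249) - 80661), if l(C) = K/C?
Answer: -83/6694833 ≈ -1.2398e-5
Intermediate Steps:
K = 90
l(C) = 90/C
1/(l(249) - 80661) = 1/(90/249 - 80661) = 1/(90*(1/249) - 80661) = 1/(30/83 - 80661) = 1/(-6694833/83) = -83/6694833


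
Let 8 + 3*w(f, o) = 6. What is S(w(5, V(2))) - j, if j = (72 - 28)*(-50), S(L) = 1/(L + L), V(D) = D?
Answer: 8797/4 ≈ 2199.3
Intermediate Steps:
w(f, o) = -⅔ (w(f, o) = -8/3 + (⅓)*6 = -8/3 + 2 = -⅔)
S(L) = 1/(2*L)
j = -2200 (j = 44*(-50) = -2200)
S(w(5, V(2))) - j = 1/(2*(-⅔)) - 1*(-2200) = (½)*(-3/2) + 2200 = -¾ + 2200 = 8797/4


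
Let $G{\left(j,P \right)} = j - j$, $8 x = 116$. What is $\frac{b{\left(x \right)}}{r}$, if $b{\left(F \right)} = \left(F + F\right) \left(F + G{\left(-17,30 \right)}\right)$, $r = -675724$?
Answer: $- \frac{841}{1351448} \approx -0.0006223$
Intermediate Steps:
$x = \frac{29}{2}$ ($x = \frac{1}{8} \cdot 116 = \frac{29}{2} \approx 14.5$)
$G{\left(j,P \right)} = 0$
$b{\left(F \right)} = 2 F^{2}$ ($b{\left(F \right)} = \left(F + F\right) \left(F + 0\right) = 2 F F = 2 F^{2}$)
$\frac{b{\left(x \right)}}{r} = \frac{2 \left(\frac{29}{2}\right)^{2}}{-675724} = 2 \cdot \frac{841}{4} \left(- \frac{1}{675724}\right) = \frac{841}{2} \left(- \frac{1}{675724}\right) = - \frac{841}{1351448}$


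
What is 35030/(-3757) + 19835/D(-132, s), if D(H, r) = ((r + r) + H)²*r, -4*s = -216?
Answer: -1015053025/116857728 ≈ -8.6862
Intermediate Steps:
s = 54 (s = -¼*(-216) = 54)
D(H, r) = r*(H + 2*r)² (D(H, r) = (2*r + H)²*r = (H + 2*r)²*r = r*(H + 2*r)²)
35030/(-3757) + 19835/D(-132, s) = 35030/(-3757) + 19835/((54*(-132 + 2*54)²)) = 35030*(-1/3757) + 19835/((54*(-132 + 108)²)) = -35030/3757 + 19835/((54*(-24)²)) = -35030/3757 + 19835/((54*576)) = -35030/3757 + 19835/31104 = -1015053025/116857728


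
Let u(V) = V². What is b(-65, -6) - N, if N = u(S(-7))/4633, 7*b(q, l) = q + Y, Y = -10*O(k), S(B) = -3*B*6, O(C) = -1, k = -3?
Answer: -365947/32431 ≈ -11.284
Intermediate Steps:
S(B) = -18*B
Y = 10 (Y = -10*(-1) = 10)
b(q, l) = 10/7 + q/7 (b(q, l) = (q + 10)/7 = (10 + q)/7 = 10/7 + q/7)
N = 15876/4633 (N = (-18*(-7))²/4633 = 126²*(1/4633) = 15876*(1/4633) = 15876/4633 ≈ 3.4267)
b(-65, -6) - N = (10/7 + (⅐)*(-65)) - 1*15876/4633 = (10/7 - 65/7) - 15876/4633 = -55/7 - 15876/4633 = -365947/32431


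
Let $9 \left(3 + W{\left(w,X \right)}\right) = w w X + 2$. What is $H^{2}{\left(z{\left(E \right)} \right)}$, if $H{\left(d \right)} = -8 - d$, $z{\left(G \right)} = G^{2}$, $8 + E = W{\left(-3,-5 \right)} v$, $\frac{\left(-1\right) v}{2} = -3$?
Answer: $\frac{727273024}{81} \approx 8.9787 \cdot 10^{6}$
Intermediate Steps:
$W{\left(w,X \right)} = - \frac{25}{9} + \frac{X w^{2}}{9}$ ($W{\left(w,X \right)} = -3 + \frac{w w X + 2}{9} = -3 + \frac{w^{2} X + 2}{9} = -3 + \frac{X w^{2} + 2}{9} = -3 + \frac{2 + X w^{2}}{9} = -3 + \left(\frac{2}{9} + \frac{X w^{2}}{9}\right) = - \frac{25}{9} + \frac{X w^{2}}{9}$)
$v = 6$ ($v = \left(-2\right) \left(-3\right) = 6$)
$E = - \frac{164}{3}$ ($E = -8 + \left(- \frac{25}{9} + \frac{1}{9} \left(-5\right) \left(-3\right)^{2}\right) 6 = -8 + \left(- \frac{25}{9} + \frac{1}{9} \left(-5\right) 9\right) 6 = -8 + \left(- \frac{25}{9} - 5\right) 6 = -8 - \frac{140}{3} = - \frac{164}{3} \approx -54.667$)
$H^{2}{\left(z{\left(E \right)} \right)} = \left(-8 - \left(- \frac{164}{3}\right)^{2}\right)^{2} = \left(-8 - \frac{26896}{9}\right)^{2} = \left(- \frac{26968}{9}\right)^{2} = \frac{727273024}{81}$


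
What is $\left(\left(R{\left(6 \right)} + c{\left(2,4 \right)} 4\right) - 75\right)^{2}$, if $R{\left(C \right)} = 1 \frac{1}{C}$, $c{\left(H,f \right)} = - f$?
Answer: $\frac{297025}{36} \approx 8250.7$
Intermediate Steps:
$R{\left(C \right)} = \frac{1}{C}$
$\left(\left(R{\left(6 \right)} + c{\left(2,4 \right)} 4\right) - 75\right)^{2} = \left(\left(\frac{1}{6} + \left(-1\right) 4 \cdot 4\right) - 75\right)^{2} = \left(\left(\frac{1}{6} - 16\right) - 75\right)^{2} = \left(- \frac{95}{6} - 75\right)^{2} = \left(- \frac{545}{6}\right)^{2} = \frac{297025}{36}$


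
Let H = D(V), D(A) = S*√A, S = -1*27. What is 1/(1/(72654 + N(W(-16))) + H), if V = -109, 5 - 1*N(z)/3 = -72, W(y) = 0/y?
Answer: 72885/422114569681726 + 143430027075*I*√109/422114569681726 ≈ 1.7267e-10 + 0.0035475*I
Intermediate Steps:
W(y) = 0
N(z) = 231 (N(z) = 15 - 3*(-72) = 15 + 216 = 231)
S = -27
D(A) = -27*√A
H = -27*I*√109 ≈ -281.89*I
1/(1/(72654 + N(W(-16))) + H) = 1/(1/(72654 + 231) - 27*I*√109) = 1/(1/72885 - 27*I*√109)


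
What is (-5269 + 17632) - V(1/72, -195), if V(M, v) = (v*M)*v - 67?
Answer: 95215/8 ≈ 11902.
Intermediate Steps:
V(M, v) = -67 + M*v² (V(M, v) = (M*v)*v - 67 = M*v² - 67 = -67 + M*v²)
(-5269 + 17632) - V(1/72, -195) = (-5269 + 17632) - (-67 + (-195)²/72) = 12363 - (-67 + (1/72)*38025) = 12363 - (-67 + 4225/8) = 12363 - 1*3689/8 = 12363 - 3689/8 = 95215/8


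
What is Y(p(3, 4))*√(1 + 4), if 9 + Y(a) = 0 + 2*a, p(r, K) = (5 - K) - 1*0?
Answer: -7*√5 ≈ -15.652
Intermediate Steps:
p(r, K) = 5 - K (p(r, K) = (5 - K) + 0 = 5 - K)
Y(a) = -9 + 2*a (Y(a) = -9 + (0 + 2*a) = -9 + 2*a)
Y(p(3, 4))*√(1 + 4) = (-9 + 2*(5 - 1*4))*√(1 + 4) = (-9 + 2*(5 - 4))*√5 = (-9 + 2*1)*√5 = (-9 + 2)*√5 = -7*√5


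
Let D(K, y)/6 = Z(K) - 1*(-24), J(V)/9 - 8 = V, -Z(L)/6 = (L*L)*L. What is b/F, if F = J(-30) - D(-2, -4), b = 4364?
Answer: -2182/315 ≈ -6.9270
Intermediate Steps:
Z(L) = -6*L**3 (Z(L) = -6*L*L*L = -6*L**2*L = -6*L**3)
J(V) = 72 + 9*V
D(K, y) = 144 - 36*K**3 (D(K, y) = 6*(-6*K**3 - 1*(-24)) = 6*(-6*K**3 + 24) = 6*(24 - 6*K**3) = 144 - 36*K**3)
F = -630 (F = (72 + 9*(-30)) - (144 - 36*(-2)**3) = (72 - 270) - (144 - 36*(-8)) = -198 - (144 + 288) = -198 - 1*432 = -198 - 432 = -630)
b/F = 4364/(-630) = 4364*(-1/630) = -2182/315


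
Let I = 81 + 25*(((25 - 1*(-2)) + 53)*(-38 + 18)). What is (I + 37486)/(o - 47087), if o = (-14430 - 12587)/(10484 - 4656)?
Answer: 4726508/91483351 ≈ 0.051665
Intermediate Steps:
o = -27017/5828 ≈ -4.6357
I = -39919 (I = 81 + 25*(((25 + 2) + 53)*(-20)) = 81 + 25*((27 + 53)*(-20)) = 81 + 25*(80*(-20)) = 81 + 25*(-1600) = 81 - 40000 = -39919)
(I + 37486)/(o - 47087) = (-39919 + 37486)/(-27017/5828 - 47087) = -2433/(-274450053/5828) = -2433*(-5828/274450053) = 4726508/91483351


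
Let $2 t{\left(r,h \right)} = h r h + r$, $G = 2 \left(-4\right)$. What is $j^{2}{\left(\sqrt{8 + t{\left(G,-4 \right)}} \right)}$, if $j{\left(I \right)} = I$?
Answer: $-60$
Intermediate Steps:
$G = -8$
$t{\left(r,h \right)} = \frac{r}{2} + \frac{r h^{2}}{2}$ ($t{\left(r,h \right)} = \frac{h r h + r}{2} = \frac{r h^{2} + r}{2} = \frac{r + r h^{2}}{2} = \frac{r}{2} + \frac{r h^{2}}{2}$)
$j^{2}{\left(\sqrt{8 + t{\left(G,-4 \right)}} \right)} = \left(\sqrt{8 + \frac{1}{2} \left(-8\right) \left(1 + \left(-4\right)^{2}\right)}\right)^{2} = \left(\sqrt{8 + \frac{1}{2} \left(-8\right) \left(1 + 16\right)}\right)^{2} = \left(\sqrt{8 + \frac{1}{2} \left(-8\right) 17}\right)^{2} = \left(\sqrt{8 - 68}\right)^{2} = \left(\sqrt{-60}\right)^{2} = \left(2 i \sqrt{15}\right)^{2} = -60$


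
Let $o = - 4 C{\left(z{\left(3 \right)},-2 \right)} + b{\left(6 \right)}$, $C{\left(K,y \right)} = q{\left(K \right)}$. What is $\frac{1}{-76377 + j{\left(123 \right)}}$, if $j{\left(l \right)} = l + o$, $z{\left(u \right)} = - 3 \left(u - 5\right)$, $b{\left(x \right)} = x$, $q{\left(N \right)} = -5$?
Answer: $- \frac{1}{76228} \approx -1.3119 \cdot 10^{-5}$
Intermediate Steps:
$z{\left(u \right)} = 15 - 3 u$ ($z{\left(u \right)} = - 3 \left(-5 + u\right) = 15 - 3 u$)
$C{\left(K,y \right)} = -5$
$o = 26$ ($o = \left(-4\right) \left(-5\right) + 6 = 20 + 6 = 26$)
$j{\left(l \right)} = 26 + l$ ($j{\left(l \right)} = l + 26 = 26 + l$)
$\frac{1}{-76377 + j{\left(123 \right)}} = \frac{1}{-76377 + \left(26 + 123\right)} = \frac{1}{-76377 + 149} = \frac{1}{-76228} = - \frac{1}{76228}$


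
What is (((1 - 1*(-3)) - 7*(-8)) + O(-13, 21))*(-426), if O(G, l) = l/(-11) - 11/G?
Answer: -3590328/143 ≈ -25107.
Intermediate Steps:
O(G, l) = -11/G - l/11 (O(G, l) = l*(-1/11) - 11/G = -l/11 - 11/G = -11/G - l/11)
(((1 - 1*(-3)) - 7*(-8)) + O(-13, 21))*(-426) = (((1 - 1*(-3)) - 7*(-8)) + (-11/(-13) - 1/11*21))*(-426) = (((1 + 3) + 56) + (-11*(-1/13) - 21/11))*(-426) = ((4 + 56) + (11/13 - 21/11))*(-426) = (60 - 152/143)*(-426) = (8428/143)*(-426) = -3590328/143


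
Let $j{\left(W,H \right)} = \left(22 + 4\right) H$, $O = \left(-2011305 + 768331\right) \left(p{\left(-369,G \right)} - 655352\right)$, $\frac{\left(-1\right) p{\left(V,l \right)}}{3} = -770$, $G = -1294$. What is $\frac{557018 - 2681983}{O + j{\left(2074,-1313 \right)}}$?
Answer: $- \frac{424993}{162342838554} \approx -2.6179 \cdot 10^{-6}$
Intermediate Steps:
$p{\left(V,l \right)} = 2310$ ($p{\left(V,l \right)} = \left(-3\right) \left(-770\right) = 2310$)
$O = 811714226908$ ($O = \left(-2011305 + 768331\right) \left(2310 - 655352\right) = \left(-1242974\right) \left(-653042\right) = 811714226908$)
$j{\left(W,H \right)} = 26 H$
$\frac{557018 - 2681983}{O + j{\left(2074,-1313 \right)}} = \frac{557018 - 2681983}{811714226908 + 26 \left(-1313\right)} = - \frac{2124965}{811714226908 - 34138} = - \frac{2124965}{811714192770} = \left(-2124965\right) \frac{1}{811714192770} = - \frac{424993}{162342838554}$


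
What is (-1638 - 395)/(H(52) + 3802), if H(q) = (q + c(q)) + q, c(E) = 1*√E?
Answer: -3970449/7628392 + 2033*√13/7628392 ≈ -0.51952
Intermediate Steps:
c(E) = √E
H(q) = √q + 2*q (H(q) = (q + √q) + q = √q + 2*q)
(-1638 - 395)/(H(52) + 3802) = (-1638 - 395)/((√52 + 2*52) + 3802) = -2033/((2*√13 + 104) + 3802) = -2033/((104 + 2*√13) + 3802) = -2033/(3906 + 2*√13)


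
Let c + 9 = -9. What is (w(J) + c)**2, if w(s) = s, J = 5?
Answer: 169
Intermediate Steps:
c = -18 (c = -9 - 9 = -18)
(w(J) + c)**2 = (5 - 18)**2 = (-13)**2 = 169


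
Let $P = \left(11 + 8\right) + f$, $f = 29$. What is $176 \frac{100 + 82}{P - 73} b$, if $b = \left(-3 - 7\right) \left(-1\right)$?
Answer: $- \frac{64064}{5} \approx -12813.0$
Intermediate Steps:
$b = 10$ ($b = \left(-10\right) \left(-1\right) = 10$)
$P = 48$ ($P = \left(11 + 8\right) + 29 = 19 + 29 = 48$)
$176 \frac{100 + 82}{P - 73} b = 176 \frac{100 + 82}{48 - 73} \cdot 10 = 176 \frac{182}{-25} \cdot 10 = 176 \cdot 182 \left(- \frac{1}{25}\right) 10 = 176 \left(- \frac{182}{25}\right) 10 = \left(- \frac{32032}{25}\right) 10 = - \frac{64064}{5}$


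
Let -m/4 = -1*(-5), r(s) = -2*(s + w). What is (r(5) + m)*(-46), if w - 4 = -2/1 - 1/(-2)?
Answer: 1610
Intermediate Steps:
w = 5/2 (w = 4 + (-2/1 - 1/(-2)) = 4 + (-2*1 - 1*(-½)) = 4 + (-2 + ½) = 4 - 3/2 = 5/2 ≈ 2.5000)
r(s) = -5 - 2*s (r(s) = -2*(s + 5/2) = -2*(5/2 + s) = -5 - 2*s)
m = -20 (m = -(-4)*(-5) = -4*5 = -20)
(r(5) + m)*(-46) = ((-5 - 2*5) - 20)*(-46) = ((-5 - 10) - 20)*(-46) = (-15 - 20)*(-46) = -35*(-46) = 1610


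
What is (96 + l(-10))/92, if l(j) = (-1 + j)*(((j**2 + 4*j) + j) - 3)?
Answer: -421/92 ≈ -4.5761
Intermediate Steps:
l(j) = (-1 + j)*(-3 + j**2 + 5*j) (l(j) = (-1 + j)*((j**2 + 5*j) - 3) = (-1 + j)*(-3 + j**2 + 5*j))
(96 + l(-10))/92 = (96 + (3 + (-10)**3 - 8*(-10) + 4*(-10)**2))/92 = (96 + (3 - 1000 + 80 + 4*100))/92 = (96 + (3 - 1000 + 80 + 400))/92 = (96 - 517)/92 = (1/92)*(-421) = -421/92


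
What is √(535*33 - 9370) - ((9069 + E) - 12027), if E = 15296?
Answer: -12338 + √8285 ≈ -12247.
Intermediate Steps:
√(535*33 - 9370) - ((9069 + E) - 12027) = √(535*33 - 9370) - ((9069 + 15296) - 12027) = √(17655 - 9370) - (24365 - 12027) = √8285 - 1*12338 = √8285 - 12338 = -12338 + √8285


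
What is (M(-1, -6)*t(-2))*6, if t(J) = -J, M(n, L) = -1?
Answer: -12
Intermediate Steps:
(M(-1, -6)*t(-2))*6 = -(-1)*(-2)*6 = -1*2*6 = -2*6 = -12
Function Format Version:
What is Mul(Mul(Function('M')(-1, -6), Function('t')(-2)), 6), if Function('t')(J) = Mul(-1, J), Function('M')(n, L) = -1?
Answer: -12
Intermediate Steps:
Mul(Mul(Function('M')(-1, -6), Function('t')(-2)), 6) = Mul(Mul(-1, Mul(-1, -2)), 6) = Mul(Mul(-1, 2), 6) = Mul(-2, 6) = -12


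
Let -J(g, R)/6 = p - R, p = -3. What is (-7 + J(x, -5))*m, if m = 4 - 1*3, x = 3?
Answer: -19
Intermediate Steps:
m = 1 (m = 4 - 3 = 1)
J(g, R) = 18 + 6*R (J(g, R) = -6*(-3 - R) = 18 + 6*R)
(-7 + J(x, -5))*m = (-7 + (18 + 6*(-5)))*1 = (-7 + (18 - 30))*1 = (-7 - 12)*1 = -19*1 = -19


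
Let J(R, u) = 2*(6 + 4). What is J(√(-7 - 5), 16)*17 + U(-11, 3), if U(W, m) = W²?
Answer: 461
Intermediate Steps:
J(R, u) = 20 (J(R, u) = 2*10 = 20)
J(√(-7 - 5), 16)*17 + U(-11, 3) = 20*17 + (-11)² = 340 + 121 = 461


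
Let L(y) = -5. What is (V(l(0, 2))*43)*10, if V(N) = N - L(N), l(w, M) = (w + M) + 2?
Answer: 3870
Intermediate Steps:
l(w, M) = 2 + M + w (l(w, M) = (M + w) + 2 = 2 + M + w)
V(N) = 5 + N (V(N) = N - 1*(-5) = N + 5 = 5 + N)
(V(l(0, 2))*43)*10 = ((5 + (2 + 2 + 0))*43)*10 = ((5 + 4)*43)*10 = (9*43)*10 = 387*10 = 3870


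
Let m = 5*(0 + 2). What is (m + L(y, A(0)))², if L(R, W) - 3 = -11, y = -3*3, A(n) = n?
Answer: 4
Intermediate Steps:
y = -9
L(R, W) = -8 (L(R, W) = 3 - 11 = -8)
m = 10 (m = 5*2 = 10)
(m + L(y, A(0)))² = (10 - 8)² = 2² = 4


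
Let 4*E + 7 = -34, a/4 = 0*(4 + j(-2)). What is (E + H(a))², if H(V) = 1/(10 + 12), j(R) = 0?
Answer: 201601/1936 ≈ 104.13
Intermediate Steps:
a = 0 (a = 4*(0*(4 + 0)) = 4*(0*4) = 4*0 = 0)
H(V) = 1/22
E = -41/4 (E = -7/4 + (¼)*(-34) = -7/4 - 17/2 = -41/4 ≈ -10.250)
(E + H(a))² = (-41/4 + 1/22)² = (-449/44)² = 201601/1936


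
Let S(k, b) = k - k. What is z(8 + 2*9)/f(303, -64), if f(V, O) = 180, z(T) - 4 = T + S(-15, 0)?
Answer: 1/6 ≈ 0.16667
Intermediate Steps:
S(k, b) = 0
z(T) = 4 + T (z(T) = 4 + (T + 0) = 4 + T)
z(8 + 2*9)/f(303, -64) = (4 + (8 + 2*9))/180 = (4 + (8 + 18))*(1/180) = (4 + 26)*(1/180) = 30*(1/180) = 1/6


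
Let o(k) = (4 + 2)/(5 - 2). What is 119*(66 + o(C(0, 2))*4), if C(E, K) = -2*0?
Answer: 8806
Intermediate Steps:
C(E, K) = 0
o(k) = 2 (o(k) = 6/3 = 6*(⅓) = 2)
119*(66 + o(C(0, 2))*4) = 119*(66 + 2*4) = 119*(66 + 8) = 119*74 = 8806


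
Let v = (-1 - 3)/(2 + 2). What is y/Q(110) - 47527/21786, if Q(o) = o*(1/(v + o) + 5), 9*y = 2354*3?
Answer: -11263001/14868945 ≈ -0.75748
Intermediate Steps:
y = 2354/3 (y = (2354*3)/9 = (1/9)*7062 = 2354/3 ≈ 784.67)
v = -1 (v = -4/4 = -4*1/4 = -1)
Q(o) = o*(5 + 1/(-1 + o)) (Q(o) = o*(1/(-1 + o) + 5) = o*(5 + 1/(-1 + o)))
y/Q(110) - 47527/21786 = 2354/(3*((110*(-4 + 5*110)/(-1 + 110)))) - 47527/21786 = 2354/(3*((110*(-4 + 550)/109))) - 47527*1/21786 = 2354/(3*((110*(1/109)*546))) - 47527/21786 = 2354/(3*(60060/109)) - 47527/21786 = (2354/3)*(109/60060) - 47527/21786 = 11663/8190 - 47527/21786 = -11263001/14868945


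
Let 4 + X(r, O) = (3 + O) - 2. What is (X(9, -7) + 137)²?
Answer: 16129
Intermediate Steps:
X(r, O) = -3 + O (X(r, O) = -4 + ((3 + O) - 2) = -4 + (1 + O) = -3 + O)
(X(9, -7) + 137)² = ((-3 - 7) + 137)² = (-10 + 137)² = 127² = 16129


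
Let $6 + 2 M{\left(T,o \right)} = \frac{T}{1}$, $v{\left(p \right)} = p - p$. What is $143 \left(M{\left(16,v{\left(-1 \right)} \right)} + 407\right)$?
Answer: $58916$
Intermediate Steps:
$v{\left(p \right)} = 0$
$M{\left(T,o \right)} = -3 + \frac{T}{2}$ ($M{\left(T,o \right)} = -3 + \frac{T 1^{-1}}{2} = -3 + \frac{T 1}{2} = -3 + \frac{T}{2}$)
$143 \left(M{\left(16,v{\left(-1 \right)} \right)} + 407\right) = 143 \left(\left(-3 + \frac{1}{2} \cdot 16\right) + 407\right) = 143 \left(\left(-3 + 8\right) + 407\right) = 143 \left(5 + 407\right) = 143 \cdot 412 = 58916$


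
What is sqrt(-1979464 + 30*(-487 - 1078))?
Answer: I*sqrt(2026414) ≈ 1423.5*I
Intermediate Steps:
sqrt(-1979464 + 30*(-487 - 1078)) = sqrt(-1979464 + 30*(-1565)) = sqrt(-1979464 - 46950) = sqrt(-2026414) = I*sqrt(2026414)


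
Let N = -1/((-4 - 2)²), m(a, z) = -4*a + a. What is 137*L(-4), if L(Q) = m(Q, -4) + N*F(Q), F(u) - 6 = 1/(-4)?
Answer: 233585/144 ≈ 1622.1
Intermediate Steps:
F(u) = 23/4 (F(u) = 6 + 1/(-4) = 6 - ¼ = 23/4)
m(a, z) = -3*a
N = -1/36 (N = -1/((-6)²) = -1/36 ≈ -0.027778)
L(Q) = -23/144 - 3*Q (L(Q) = -3*Q - 1/36*23/4 = -3*Q - 23/144 = -23/144 - 3*Q)
137*L(-4) = 137*(-23/144 - 3*(-4)) = 137*(-23/144 + 12) = 137*(1705/144) = 233585/144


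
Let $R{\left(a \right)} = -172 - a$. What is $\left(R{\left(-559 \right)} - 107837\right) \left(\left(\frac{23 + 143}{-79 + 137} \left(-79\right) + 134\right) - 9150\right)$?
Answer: $\frac{28798856450}{29} \approx 9.9306 \cdot 10^{8}$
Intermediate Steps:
$\left(R{\left(-559 \right)} - 107837\right) \left(\left(\frac{23 + 143}{-79 + 137} \left(-79\right) + 134\right) - 9150\right) = \left(\left(-172 - -559\right) - 107837\right) \left(\left(\frac{23 + 143}{-79 + 137} \left(-79\right) + 134\right) - 9150\right) = \left(\left(-172 + 559\right) - 107837\right) \left(\left(\frac{166}{58} \left(-79\right) + 134\right) - 9150\right) = \left(387 - 107837\right) \left(\left(166 \cdot \frac{1}{58} \left(-79\right) + 134\right) - 9150\right) = - 107450 \left(\left(\frac{83}{29} \left(-79\right) + 134\right) - 9150\right) = - 107450 \left(\left(- \frac{6557}{29} + 134\right) - 9150\right) = - 107450 \left(- \frac{2671}{29} - 9150\right) = \left(-107450\right) \left(- \frac{268021}{29}\right) = \frac{28798856450}{29}$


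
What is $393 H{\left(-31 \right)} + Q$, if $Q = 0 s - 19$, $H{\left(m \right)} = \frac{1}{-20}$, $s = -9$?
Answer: $- \frac{773}{20} \approx -38.65$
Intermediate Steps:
$H{\left(m \right)} = - \frac{1}{20}$
$Q = -19$ ($Q = 0 \left(-9\right) - 19 = 0 - 19 = -19$)
$393 H{\left(-31 \right)} + Q = 393 \left(- \frac{1}{20}\right) - 19 = - \frac{393}{20} - 19 = - \frac{773}{20}$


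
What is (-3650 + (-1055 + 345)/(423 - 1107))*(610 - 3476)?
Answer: 1788305185/171 ≈ 1.0458e+7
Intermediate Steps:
(-3650 + (-1055 + 345)/(423 - 1107))*(610 - 3476) = (-3650 - 710/(-684))*(-2866) = (-3650 - 710*(-1/684))*(-2866) = (-3650 + 355/342)*(-2866) = -1247945/342*(-2866) = 1788305185/171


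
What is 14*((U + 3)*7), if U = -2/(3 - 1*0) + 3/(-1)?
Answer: -196/3 ≈ -65.333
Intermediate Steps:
U = -11/3 (U = -2/(3 + 0) + 3*(-1) = -2/3 - 3 = -2*⅓ - 3 = -⅔ - 3 = -11/3 ≈ -3.6667)
14*((U + 3)*7) = 14*((-11/3 + 3)*7) = 14*(-⅔*7) = 14*(-14/3) = -196/3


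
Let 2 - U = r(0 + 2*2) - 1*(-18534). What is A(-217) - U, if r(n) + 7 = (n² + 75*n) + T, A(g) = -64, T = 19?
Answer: 18796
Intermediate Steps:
r(n) = 12 + n² + 75*n (r(n) = -7 + ((n² + 75*n) + 19) = -7 + (19 + n² + 75*n) = 12 + n² + 75*n)
U = -18860 (U = 2 - ((12 + (0 + 2*2)² + 75*(0 + 2*2)) - 1*(-18534)) = 2 - ((12 + (0 + 4)² + 75*(0 + 4)) + 18534) = 2 - ((12 + 4² + 75*4) + 18534) = 2 - ((12 + 16 + 300) + 18534) = 2 - (328 + 18534) = 2 - 1*18862 = 2 - 18862 = -18860)
A(-217) - U = -64 - 1*(-18860) = -64 + 18860 = 18796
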